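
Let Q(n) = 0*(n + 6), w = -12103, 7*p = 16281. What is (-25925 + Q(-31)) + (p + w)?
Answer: -249915/7 ≈ -35702.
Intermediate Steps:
p = 16281/7 (p = (⅐)*16281 = 16281/7 ≈ 2325.9)
Q(n) = 0 (Q(n) = 0*(6 + n) = 0)
(-25925 + Q(-31)) + (p + w) = (-25925 + 0) + (16281/7 - 12103) = -25925 - 68440/7 = -249915/7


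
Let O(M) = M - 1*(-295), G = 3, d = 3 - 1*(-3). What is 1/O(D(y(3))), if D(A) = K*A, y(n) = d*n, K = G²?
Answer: 1/457 ≈ 0.0021882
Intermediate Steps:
d = 6 (d = 3 + 3 = 6)
K = 9 (K = 3² = 9)
y(n) = 6*n
D(A) = 9*A
O(M) = 295 + M (O(M) = M + 295 = 295 + M)
1/O(D(y(3))) = 1/(295 + 9*(6*3)) = 1/(295 + 9*18) = 1/(295 + 162) = 1/457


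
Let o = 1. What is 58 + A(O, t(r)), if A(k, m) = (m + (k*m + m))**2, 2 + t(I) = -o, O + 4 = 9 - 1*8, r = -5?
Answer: 67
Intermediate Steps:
O = -3 (O = -4 + (9 - 1*8) = -4 + (9 - 8) = -4 + 1 = -3)
t(I) = -3 (t(I) = -2 - 1*1 = -2 - 1 = -3)
A(k, m) = (2*m + k*m)**2 (A(k, m) = (m + (m + k*m))**2 = (2*m + k*m)**2)
58 + A(O, t(r)) = 58 + (-3)**2*(2 - 3)**2 = 58 + 9*(-1)**2 = 58 + 9*1 = 58 + 9 = 67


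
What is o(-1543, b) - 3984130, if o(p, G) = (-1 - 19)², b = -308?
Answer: -3983730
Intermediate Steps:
o(p, G) = 400 (o(p, G) = (-20)² = 400)
o(-1543, b) - 3984130 = 400 - 3984130 = -3983730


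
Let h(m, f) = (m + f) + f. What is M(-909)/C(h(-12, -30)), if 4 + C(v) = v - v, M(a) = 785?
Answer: -785/4 ≈ -196.25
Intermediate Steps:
h(m, f) = m + 2*f (h(m, f) = (f + m) + f = m + 2*f)
C(v) = -4 (C(v) = -4 + (v - v) = -4 + 0 = -4)
M(-909)/C(h(-12, -30)) = 785/(-4) = 785*(-1/4) = -785/4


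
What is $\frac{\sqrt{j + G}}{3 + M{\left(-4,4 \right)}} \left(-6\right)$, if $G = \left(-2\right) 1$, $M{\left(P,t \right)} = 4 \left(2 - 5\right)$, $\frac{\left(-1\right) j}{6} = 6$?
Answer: $\frac{2 i \sqrt{38}}{3} \approx 4.1096 i$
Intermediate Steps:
$j = -36$ ($j = \left(-6\right) 6 = -36$)
$M{\left(P,t \right)} = -12$ ($M{\left(P,t \right)} = 4 \left(-3\right) = -12$)
$G = -2$
$\frac{\sqrt{j + G}}{3 + M{\left(-4,4 \right)}} \left(-6\right) = \frac{\sqrt{-36 - 2}}{3 - 12} \left(-6\right) = \frac{\sqrt{-38}}{-9} \left(-6\right) = i \sqrt{38} \left(- \frac{1}{9}\right) \left(-6\right) = - \frac{i \sqrt{38}}{9} \left(-6\right) = \frac{2 i \sqrt{38}}{3}$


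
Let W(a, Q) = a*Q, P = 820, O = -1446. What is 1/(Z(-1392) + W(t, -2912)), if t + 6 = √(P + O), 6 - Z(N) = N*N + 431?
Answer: I/(-1920617*I + 2912*√626) ≈ -5.1992e-7 + 1.9723e-8*I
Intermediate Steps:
Z(N) = -425 - N² (Z(N) = 6 - (N*N + 431) = 6 - (N² + 431) = 6 - (431 + N²) = 6 + (-431 - N²) = -425 - N²)
t = -6 + I*√626 (t = -6 + √(820 - 1446) = -6 + √(-626) = -6 + I*√626 ≈ -6.0 + 25.02*I)
W(a, Q) = Q*a
1/(Z(-1392) + W(t, -2912)) = 1/((-425 - 1*(-1392)²) - 2912*(-6 + I*√626)) = 1/((-425 - 1*1937664) + (17472 - 2912*I*√626)) = 1/((-425 - 1937664) + (17472 - 2912*I*√626)) = 1/(-1938089 + (17472 - 2912*I*√626)) = 1/(-1920617 - 2912*I*√626)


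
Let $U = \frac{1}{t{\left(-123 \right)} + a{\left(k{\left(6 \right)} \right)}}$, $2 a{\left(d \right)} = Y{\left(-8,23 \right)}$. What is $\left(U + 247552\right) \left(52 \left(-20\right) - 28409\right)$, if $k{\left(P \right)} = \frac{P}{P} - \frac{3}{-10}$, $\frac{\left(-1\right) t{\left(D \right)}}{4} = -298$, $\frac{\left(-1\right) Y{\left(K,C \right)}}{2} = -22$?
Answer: $- \frac{8850252870921}{1214} \approx -7.2902 \cdot 10^{9}$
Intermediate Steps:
$Y{\left(K,C \right)} = 44$ ($Y{\left(K,C \right)} = \left(-2\right) \left(-22\right) = 44$)
$t{\left(D \right)} = 1192$ ($t{\left(D \right)} = \left(-4\right) \left(-298\right) = 1192$)
$k{\left(P \right)} = \frac{13}{10}$ ($k{\left(P \right)} = 1 - - \frac{3}{10} = 1 + \frac{3}{10} = \frac{13}{10}$)
$a{\left(d \right)} = 22$ ($a{\left(d \right)} = \frac{1}{2} \cdot 44 = 22$)
$U = \frac{1}{1214}$ ($U = \frac{1}{1192 + 22} = \frac{1}{1214} \approx 0.00082372$)
$\left(U + 247552\right) \left(52 \left(-20\right) - 28409\right) = \left(\frac{1}{1214} + 247552\right) \left(52 \left(-20\right) - 28409\right) = \frac{300528129 \left(-1040 - 28409\right)}{1214} = \frac{300528129}{1214} \left(-29449\right) = - \frac{8850252870921}{1214}$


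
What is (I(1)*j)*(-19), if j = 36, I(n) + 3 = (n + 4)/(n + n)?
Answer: 342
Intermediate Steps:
I(n) = -3 + (4 + n)/(2*n) (I(n) = -3 + (n + 4)/(n + n) = -3 + (4 + n)/((2*n)) = -3 + (4 + n)*(1/(2*n)) = -3 + (4 + n)/(2*n))
(I(1)*j)*(-19) = ((-5/2 + 2/1)*36)*(-19) = ((-5/2 + 2*1)*36)*(-19) = ((-5/2 + 2)*36)*(-19) = -½*36*(-19) = -18*(-19) = 342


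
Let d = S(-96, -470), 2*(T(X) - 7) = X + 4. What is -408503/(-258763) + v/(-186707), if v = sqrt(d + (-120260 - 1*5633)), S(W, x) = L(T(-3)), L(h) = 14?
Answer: 408503/258763 - I*sqrt(125879)/186707 ≈ 1.5787 - 0.0019003*I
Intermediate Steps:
T(X) = 9 + X/2 (T(X) = 7 + (X + 4)/2 = 7 + (4 + X)/2 = 7 + (2 + X/2) = 9 + X/2)
S(W, x) = 14
d = 14
v = I*sqrt(125879) (v = sqrt(14 + (-120260 - 1*5633)) = sqrt(14 + (-120260 - 5633)) = sqrt(14 - 125893) = sqrt(-125879) = I*sqrt(125879) ≈ 354.79*I)
-408503/(-258763) + v/(-186707) = -408503/(-258763) + (I*sqrt(125879))/(-186707) = -408503*(-1/258763) + (I*sqrt(125879))*(-1/186707) = 408503/258763 - I*sqrt(125879)/186707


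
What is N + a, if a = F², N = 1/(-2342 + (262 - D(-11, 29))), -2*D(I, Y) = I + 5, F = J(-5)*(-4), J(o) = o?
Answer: 833199/2083 ≈ 400.00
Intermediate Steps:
F = 20 (F = -5*(-4) = 20)
D(I, Y) = -5/2 - I/2 (D(I, Y) = -(I + 5)/2 = -(5 + I)/2 = -5/2 - I/2)
N = -1/2083 (N = 1/(-2342 + (262 - (-5/2 - ½*(-11)))) = 1/(-2342 + (262 - (-5/2 + 11/2))) = 1/(-2342 + (262 - 1*3)) = 1/(-2342 + (262 - 3)) = 1/(-2342 + 259) = 1/(-2083) = -1/2083 ≈ -0.00048008)
a = 400 (a = 20² = 400)
N + a = -1/2083 + 400 = 833199/2083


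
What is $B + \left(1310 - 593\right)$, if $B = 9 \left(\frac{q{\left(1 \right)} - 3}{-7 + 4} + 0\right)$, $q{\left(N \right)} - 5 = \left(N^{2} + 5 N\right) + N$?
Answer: $690$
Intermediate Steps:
$q{\left(N \right)} = 5 + N^{2} + 6 N$ ($q{\left(N \right)} = 5 + \left(\left(N^{2} + 5 N\right) + N\right) = 5 + \left(N^{2} + 6 N\right) = 5 + N^{2} + 6 N$)
$B = -27$ ($B = 9 \left(\frac{\left(5 + 1^{2} + 6 \cdot 1\right) - 3}{-7 + 4} + 0\right) = 9 \left(\frac{\left(5 + 1 + 6\right) - 3}{-3} + 0\right) = 9 \left(\left(12 - 3\right) \left(- \frac{1}{3}\right) + 0\right) = 9 \left(9 \left(- \frac{1}{3}\right) + 0\right) = 9 \left(-3 + 0\right) = 9 \left(-3\right) = -27$)
$B + \left(1310 - 593\right) = -27 + \left(1310 - 593\right) = -27 + 717 = 690$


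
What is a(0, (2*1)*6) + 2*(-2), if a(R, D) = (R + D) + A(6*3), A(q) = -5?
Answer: 3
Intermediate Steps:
a(R, D) = -5 + D + R (a(R, D) = (R + D) - 5 = (D + R) - 5 = -5 + D + R)
a(0, (2*1)*6) + 2*(-2) = (-5 + (2*1)*6 + 0) + 2*(-2) = (-5 + 2*6 + 0) - 4 = (-5 + 12 + 0) - 4 = 7 - 4 = 3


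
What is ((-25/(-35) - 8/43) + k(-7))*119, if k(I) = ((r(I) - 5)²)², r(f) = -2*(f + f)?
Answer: 1431949100/43 ≈ 3.3301e+7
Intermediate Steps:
r(f) = -4*f
k(I) = (-5 - 4*I)⁴ (k(I) = ((-4*I - 5)²)² = ((-5 - 4*I)²)² = (-5 - 4*I)⁴)
((-25/(-35) - 8/43) + k(-7))*119 = ((-25/(-35) - 8/43) + (5 + 4*(-7))⁴)*119 = ((-25*(-1/35) - 8*1/43) + (5 - 28)⁴)*119 = ((5/7 - 8/43) + (-23)⁴)*119 = (159/301 + 279841)*119 = (84232300/301)*119 = 1431949100/43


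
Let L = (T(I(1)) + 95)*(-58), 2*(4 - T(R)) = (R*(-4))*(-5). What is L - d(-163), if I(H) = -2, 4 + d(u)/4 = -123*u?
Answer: -87082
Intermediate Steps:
d(u) = -16 - 492*u (d(u) = -16 + 4*(-123*u) = -16 - 492*u)
T(R) = 4 - 10*R (T(R) = 4 - R*(-4)*(-5)/2 = 4 - (-4*R)*(-5)/2 = 4 - 10*R)
L = -6902 (L = ((4 - 10*(-2)) + 95)*(-58) = ((4 + 20) + 95)*(-58) = (24 + 95)*(-58) = 119*(-58) = -6902)
L - d(-163) = -6902 - (-16 - 492*(-163)) = -6902 - (-16 + 80196) = -6902 - 1*80180 = -6902 - 80180 = -87082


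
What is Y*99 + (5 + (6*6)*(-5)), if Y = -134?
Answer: -13441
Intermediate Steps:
Y*99 + (5 + (6*6)*(-5)) = -134*99 + (5 + (6*6)*(-5)) = -13266 + (5 + 36*(-5)) = -13266 + (5 - 180) = -13266 - 175 = -13441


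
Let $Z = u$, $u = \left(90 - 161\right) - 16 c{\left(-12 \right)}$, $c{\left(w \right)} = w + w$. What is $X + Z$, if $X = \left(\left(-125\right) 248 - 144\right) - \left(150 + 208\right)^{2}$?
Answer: $-158995$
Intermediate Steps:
$X = -159308$ ($X = \left(-31000 - 144\right) - 358^{2} = -31144 - 128164 = -159308$)
$c{\left(w \right)} = 2 w$
$u = 313$ ($u = \left(90 - 161\right) - 16 \cdot 2 \left(-12\right) = \left(90 - 161\right) - -384 = -71 + 384 = 313$)
$Z = 313$
$X + Z = -159308 + 313 = -158995$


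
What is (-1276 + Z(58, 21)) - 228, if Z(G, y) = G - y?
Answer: -1467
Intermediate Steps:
(-1276 + Z(58, 21)) - 228 = (-1276 + (58 - 1*21)) - 228 = (-1276 + (58 - 21)) - 228 = (-1276 + 37) - 228 = -1239 - 228 = -1467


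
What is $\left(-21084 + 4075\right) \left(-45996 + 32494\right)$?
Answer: $229655518$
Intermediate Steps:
$\left(-21084 + 4075\right) \left(-45996 + 32494\right) = \left(-17009\right) \left(-13502\right) = 229655518$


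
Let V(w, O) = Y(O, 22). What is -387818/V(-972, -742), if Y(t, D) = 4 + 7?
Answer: -387818/11 ≈ -35256.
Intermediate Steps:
Y(t, D) = 11
V(w, O) = 11
-387818/V(-972, -742) = -387818/11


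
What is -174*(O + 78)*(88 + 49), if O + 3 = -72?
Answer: -71514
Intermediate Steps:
O = -75 (O = -3 - 72 = -75)
-174*(O + 78)*(88 + 49) = -174*(-75 + 78)*(88 + 49) = -522*137 = -174*411 = -71514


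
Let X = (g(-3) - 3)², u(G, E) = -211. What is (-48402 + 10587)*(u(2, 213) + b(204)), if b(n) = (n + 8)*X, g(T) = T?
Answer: -280625115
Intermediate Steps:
X = 36 (X = (-3 - 3)² = (-6)² = 36)
b(n) = 288 + 36*n (b(n) = (n + 8)*36 = (8 + n)*36 = 288 + 36*n)
(-48402 + 10587)*(u(2, 213) + b(204)) = (-48402 + 10587)*(-211 + (288 + 36*204)) = -37815*(-211 + (288 + 7344)) = -37815*(-211 + 7632) = -37815*7421 = -280625115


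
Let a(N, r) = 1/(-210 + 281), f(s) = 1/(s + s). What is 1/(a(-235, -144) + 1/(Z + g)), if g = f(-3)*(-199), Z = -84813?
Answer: 36116209/508253 ≈ 71.060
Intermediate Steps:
f(s) = 1/(2*s)
a(N, r) = 1/71
g = 199/6 (g = ((1/2)/(-3))*(-199) = ((1/2)*(-1/3))*(-199) = -1/6*(-199) = 199/6 ≈ 33.167)
1/(a(-235, -144) + 1/(Z + g)) = 1/(1/71 + 1/(-84813 + 199/6)) = 1/(1/71 + 1/(-508679/6)) = 1/(1/71 - 6/508679) = 1/(508253/36116209) = 36116209/508253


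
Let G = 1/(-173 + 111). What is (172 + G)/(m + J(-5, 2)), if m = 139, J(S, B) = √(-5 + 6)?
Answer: 10663/8680 ≈ 1.2285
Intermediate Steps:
J(S, B) = 1 (J(S, B) = √1 = 1)
G = -1/62 (G = 1/(-62) = -1/62 ≈ -0.016129)
(172 + G)/(m + J(-5, 2)) = (172 - 1/62)/(139 + 1) = (10663/62)/140 = (10663/62)*(1/140) = 10663/8680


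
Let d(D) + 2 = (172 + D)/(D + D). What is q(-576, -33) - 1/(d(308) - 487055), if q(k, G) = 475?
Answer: 17814081352/37503329 ≈ 475.00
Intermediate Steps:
d(D) = -2 + (172 + D)/(2*D) (d(D) = -2 + (172 + D)/(D + D) = -2 + (172 + D)/((2*D)) = -2 + (172 + D)*(1/(2*D)) = -2 + (172 + D)/(2*D))
q(-576, -33) - 1/(d(308) - 487055) = 475 - 1/((-3/2 + 86/308) - 487055) = 475 - 1/((-3/2 + 86*(1/308)) - 487055) = 475 - 1/((-3/2 + 43/154) - 487055) = 475 - 1/(-94/77 - 487055) = 475 - 1/(-37503329/77) = 475 - 1*(-77/37503329) = 475 + 77/37503329 = 17814081352/37503329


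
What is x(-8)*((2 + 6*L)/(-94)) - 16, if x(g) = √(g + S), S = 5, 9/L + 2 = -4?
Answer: -16 + 7*I*√3/94 ≈ -16.0 + 0.12898*I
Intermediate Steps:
L = -3/2 (L = 9/(-2 - 4) = 9/(-6) = 9*(-⅙) = -3/2 ≈ -1.5000)
x(g) = √(5 + g) (x(g) = √(g + 5) = √(5 + g))
x(-8)*((2 + 6*L)/(-94)) - 16 = √(5 - 8)*((2 + 6*(-3/2))/(-94)) - 16 = √(-3)*((2 - 9)*(-1/94)) - 16 = (I*√3)*(-7*(-1/94)) - 16 = (I*√3)*(7/94) - 16 = 7*I*√3/94 - 16 = -16 + 7*I*√3/94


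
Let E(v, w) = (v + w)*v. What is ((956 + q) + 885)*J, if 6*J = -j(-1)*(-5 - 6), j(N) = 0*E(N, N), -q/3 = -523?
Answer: 0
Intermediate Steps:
q = 1569 (q = -3*(-523) = 1569)
E(v, w) = v*(v + w)
j(N) = 0 (j(N) = 0*(N*(N + N)) = 0*(N*(2*N)) = 0*(2*N²) = 0)
J = 0 (J = (-0*(-5 - 6))/6 = (-0*(-11))/6 = (-1*0)/6 = (⅙)*0 = 0)
((956 + q) + 885)*J = ((956 + 1569) + 885)*0 = (2525 + 885)*0 = 3410*0 = 0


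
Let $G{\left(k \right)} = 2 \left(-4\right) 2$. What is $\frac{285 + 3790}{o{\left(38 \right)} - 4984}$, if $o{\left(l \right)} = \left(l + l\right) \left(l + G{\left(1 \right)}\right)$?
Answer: $- \frac{4075}{3312} \approx -1.2304$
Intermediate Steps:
$G{\left(k \right)} = -16$ ($G{\left(k \right)} = \left(-8\right) 2 = -16$)
$o{\left(l \right)} = 2 l \left(-16 + l\right)$ ($o{\left(l \right)} = \left(l + l\right) \left(l - 16\right) = 2 l \left(-16 + l\right)$)
$\frac{285 + 3790}{o{\left(38 \right)} - 4984} = \frac{285 + 3790}{2 \cdot 38 \left(-16 + 38\right) - 4984} = \frac{4075}{2 \cdot 38 \cdot 22 - 4984} = \frac{4075}{1672 - 4984} = \frac{4075}{-3312} = 4075 \left(- \frac{1}{3312}\right) = - \frac{4075}{3312}$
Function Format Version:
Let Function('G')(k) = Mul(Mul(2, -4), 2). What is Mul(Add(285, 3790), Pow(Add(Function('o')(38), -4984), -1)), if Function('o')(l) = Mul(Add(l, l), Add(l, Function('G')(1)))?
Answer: Rational(-4075, 3312) ≈ -1.2304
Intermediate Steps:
Function('G')(k) = -16 (Function('G')(k) = Mul(-8, 2) = -16)
Function('o')(l) = Mul(2, l, Add(-16, l)) (Function('o')(l) = Mul(Add(l, l), Add(l, -16)) = Mul(Mul(2, l), Add(-16, l)) = Mul(2, l, Add(-16, l)))
Mul(Add(285, 3790), Pow(Add(Function('o')(38), -4984), -1)) = Mul(Add(285, 3790), Pow(Add(Mul(2, 38, Add(-16, 38)), -4984), -1)) = Mul(4075, Pow(Add(Mul(2, 38, 22), -4984), -1)) = Mul(4075, Pow(Add(1672, -4984), -1)) = Mul(4075, Pow(-3312, -1)) = Mul(4075, Rational(-1, 3312)) = Rational(-4075, 3312)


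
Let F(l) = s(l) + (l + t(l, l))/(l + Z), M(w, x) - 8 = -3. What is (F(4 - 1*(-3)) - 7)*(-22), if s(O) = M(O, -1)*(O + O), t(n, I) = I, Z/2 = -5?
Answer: -3850/3 ≈ -1283.3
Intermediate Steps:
Z = -10 (Z = 2*(-5) = -10)
M(w, x) = 5 (M(w, x) = 8 - 3 = 5)
s(O) = 10*O (s(O) = 5*(O + O) = 5*(2*O) = 10*O)
F(l) = 10*l + 2*l/(-10 + l) (F(l) = 10*l + (l + l)/(l - 10) = 10*l + (2*l)/(-10 + l) = 10*l + 2*l/(-10 + l))
(F(4 - 1*(-3)) - 7)*(-22) = (2*(4 - 1*(-3))*(-49 + 5*(4 - 1*(-3)))/(-10 + (4 - 1*(-3))) - 7)*(-22) = (2*(4 + 3)*(-49 + 5*(4 + 3))/(-10 + (4 + 3)) - 7)*(-22) = (2*7*(-49 + 5*7)/(-10 + 7) - 7)*(-22) = (2*7*(-49 + 35)/(-3) - 7)*(-22) = (2*7*(-⅓)*(-14) - 7)*(-22) = (196/3 - 7)*(-22) = (175/3)*(-22) = -3850/3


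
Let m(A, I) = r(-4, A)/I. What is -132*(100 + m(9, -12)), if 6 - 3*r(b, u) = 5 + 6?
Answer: -39655/3 ≈ -13218.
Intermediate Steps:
r(b, u) = -5/3 (r(b, u) = 2 - (5 + 6)/3 = 2 - ⅓*11 = 2 - 11/3 = -5/3)
m(A, I) = -5/(3*I)
-132*(100 + m(9, -12)) = -132*(100 - 5/3/(-12)) = -132*(100 - 5/3*(-1/12)) = -132*(100 + 5/36) = -132*3605/36 = -39655/3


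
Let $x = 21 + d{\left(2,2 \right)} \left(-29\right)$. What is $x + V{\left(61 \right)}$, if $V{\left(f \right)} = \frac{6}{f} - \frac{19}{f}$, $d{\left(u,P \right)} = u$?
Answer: $- \frac{2270}{61} \approx -37.213$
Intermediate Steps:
$V{\left(f \right)} = - \frac{13}{f}$
$x = -37$ ($x = 21 + 2 \left(-29\right) = 21 - 58 = -37$)
$x + V{\left(61 \right)} = -37 - \frac{13}{61} = - \frac{2270}{61}$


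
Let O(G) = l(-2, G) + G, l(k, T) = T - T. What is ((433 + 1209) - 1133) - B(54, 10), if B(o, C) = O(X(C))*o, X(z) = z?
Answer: -31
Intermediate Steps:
l(k, T) = 0
O(G) = G (O(G) = 0 + G = G)
B(o, C) = C*o
((433 + 1209) - 1133) - B(54, 10) = ((433 + 1209) - 1133) - 10*54 = (1642 - 1133) - 1*540 = 509 - 540 = -31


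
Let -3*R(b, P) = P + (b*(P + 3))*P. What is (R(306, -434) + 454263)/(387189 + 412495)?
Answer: -55875301/2399052 ≈ -23.291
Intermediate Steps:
R(b, P) = -P/3 - P*b*(3 + P)/3 (R(b, P) = -(P + (b*(P + 3))*P)/3 = -(P + (b*(3 + P))*P)/3 = -(P + P*b*(3 + P))/3 = -P/3 - P*b*(3 + P)/3)
(R(306, -434) + 454263)/(387189 + 412495) = (-1/3*(-434)*(1 + 3*306 - 434*306) + 454263)/(387189 + 412495) = (-1/3*(-434)*(1 + 918 - 132804) + 454263)/799684 = (-1/3*(-434)*(-131885) + 454263)*(1/799684) = (-57238090/3 + 454263)*(1/799684) = -55875301/3*1/799684 = -55875301/2399052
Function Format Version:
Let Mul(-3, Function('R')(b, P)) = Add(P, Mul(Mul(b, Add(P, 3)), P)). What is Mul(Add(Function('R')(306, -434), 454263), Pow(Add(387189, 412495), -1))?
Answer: Rational(-55875301, 2399052) ≈ -23.291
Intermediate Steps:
Function('R')(b, P) = Add(Mul(Rational(-1, 3), P), Mul(Rational(-1, 3), P, b, Add(3, P))) (Function('R')(b, P) = Mul(Rational(-1, 3), Add(P, Mul(Mul(b, Add(P, 3)), P))) = Mul(Rational(-1, 3), Add(P, Mul(Mul(b, Add(3, P)), P))) = Mul(Rational(-1, 3), Add(P, Mul(P, b, Add(3, P)))) = Add(Mul(Rational(-1, 3), P), Mul(Rational(-1, 3), P, b, Add(3, P))))
Mul(Add(Function('R')(306, -434), 454263), Pow(Add(387189, 412495), -1)) = Mul(Add(Mul(Rational(-1, 3), -434, Add(1, Mul(3, 306), Mul(-434, 306))), 454263), Pow(Add(387189, 412495), -1)) = Mul(Add(Mul(Rational(-1, 3), -434, Add(1, 918, -132804)), 454263), Pow(799684, -1)) = Mul(Add(Mul(Rational(-1, 3), -434, -131885), 454263), Rational(1, 799684)) = Mul(Add(Rational(-57238090, 3), 454263), Rational(1, 799684)) = Mul(Rational(-55875301, 3), Rational(1, 799684)) = Rational(-55875301, 2399052)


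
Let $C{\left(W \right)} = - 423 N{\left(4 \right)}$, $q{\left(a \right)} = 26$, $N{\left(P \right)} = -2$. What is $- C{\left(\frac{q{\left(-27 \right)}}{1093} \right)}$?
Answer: $-846$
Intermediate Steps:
$C{\left(W \right)} = 846$ ($C{\left(W \right)} = \left(-423\right) \left(-2\right) = 846$)
$- C{\left(\frac{q{\left(-27 \right)}}{1093} \right)} = \left(-1\right) 846 = -846$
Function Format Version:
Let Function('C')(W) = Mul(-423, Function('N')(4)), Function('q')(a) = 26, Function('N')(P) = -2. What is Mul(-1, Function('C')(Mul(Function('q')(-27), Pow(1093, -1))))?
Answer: -846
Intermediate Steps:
Function('C')(W) = 846 (Function('C')(W) = Mul(-423, -2) = 846)
Mul(-1, Function('C')(Mul(Function('q')(-27), Pow(1093, -1)))) = Mul(-1, 846) = -846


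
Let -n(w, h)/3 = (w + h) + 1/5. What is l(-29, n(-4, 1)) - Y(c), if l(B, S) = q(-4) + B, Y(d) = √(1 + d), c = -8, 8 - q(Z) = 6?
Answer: -27 - I*√7 ≈ -27.0 - 2.6458*I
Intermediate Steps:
q(Z) = 2 (q(Z) = 8 - 1*6 = 8 - 6 = 2)
n(w, h) = -⅗ - 3*h - 3*w (n(w, h) = -3*((w + h) + 1/5) = -3*((h + w) + ⅕) = -3*(⅕ + h + w) = -⅗ - 3*h - 3*w)
l(B, S) = 2 + B
l(-29, n(-4, 1)) - Y(c) = (2 - 29) - √(1 - 8) = -27 - √(-7) = -27 - I*√7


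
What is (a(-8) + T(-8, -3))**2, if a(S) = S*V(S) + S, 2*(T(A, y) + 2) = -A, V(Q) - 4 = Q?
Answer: 676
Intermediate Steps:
V(Q) = 4 + Q
T(A, y) = -2 - A/2 (T(A, y) = -2 + (-A)/2 = -2 - A/2)
a(S) = S + S*(4 + S) (a(S) = S*(4 + S) + S = S + S*(4 + S))
(a(-8) + T(-8, -3))**2 = (-8*(5 - 8) + (-2 - 1/2*(-8)))**2 = (-8*(-3) + (-2 + 4))**2 = (24 + 2)**2 = 26**2 = 676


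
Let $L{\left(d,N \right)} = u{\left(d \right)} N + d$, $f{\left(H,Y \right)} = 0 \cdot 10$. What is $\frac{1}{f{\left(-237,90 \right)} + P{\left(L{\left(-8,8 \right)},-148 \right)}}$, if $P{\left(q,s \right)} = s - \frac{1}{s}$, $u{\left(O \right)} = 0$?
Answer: $- \frac{148}{21903} \approx -0.0067571$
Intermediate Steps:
$f{\left(H,Y \right)} = 0$
$L{\left(d,N \right)} = d$ ($L{\left(d,N \right)} = 0 N + d = 0 + d = d$)
$\frac{1}{f{\left(-237,90 \right)} + P{\left(L{\left(-8,8 \right)},-148 \right)}} = \frac{1}{0 - \frac{21903}{148}} = \frac{1}{- \frac{21903}{148}} = - \frac{148}{21903}$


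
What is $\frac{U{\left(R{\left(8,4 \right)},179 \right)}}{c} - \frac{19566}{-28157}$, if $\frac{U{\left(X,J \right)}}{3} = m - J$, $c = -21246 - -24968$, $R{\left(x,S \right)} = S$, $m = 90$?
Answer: $\frac{65306733}{104800354} \approx 0.62315$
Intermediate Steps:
$c = 3722$ ($c = -21246 + 24968 = 3722$)
$U{\left(X,J \right)} = 270 - 3 J$ ($U{\left(X,J \right)} = 3 \left(90 - J\right) = 270 - 3 J$)
$\frac{U{\left(R{\left(8,4 \right)},179 \right)}}{c} - \frac{19566}{-28157} = \frac{270 - 537}{3722} - \frac{19566}{-28157} = \left(270 - 537\right) \frac{1}{3722} - - \frac{19566}{28157} = \left(-267\right) \frac{1}{3722} + \frac{19566}{28157} = - \frac{267}{3722} + \frac{19566}{28157} = \frac{65306733}{104800354}$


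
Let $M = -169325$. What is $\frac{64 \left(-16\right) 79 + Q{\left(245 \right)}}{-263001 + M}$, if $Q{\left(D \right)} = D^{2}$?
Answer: $\frac{20871}{432326} \approx 0.048276$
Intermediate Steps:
$\frac{64 \left(-16\right) 79 + Q{\left(245 \right)}}{-263001 + M} = \frac{64 \left(-16\right) 79 + 245^{2}}{-263001 - 169325} = \frac{\left(-1024\right) 79 + 60025}{-432326} = \left(-80896 + 60025\right) \left(- \frac{1}{432326}\right) = \left(-20871\right) \left(- \frac{1}{432326}\right) = \frac{20871}{432326}$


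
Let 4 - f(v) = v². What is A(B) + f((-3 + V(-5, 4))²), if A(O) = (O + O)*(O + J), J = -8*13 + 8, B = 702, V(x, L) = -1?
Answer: 850572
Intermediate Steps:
J = -96 (J = -104 + 8 = -96)
f(v) = 4 - v²
A(O) = 2*O*(-96 + O) (A(O) = (O + O)*(O - 96) = (2*O)*(-96 + O) = 2*O*(-96 + O))
A(B) + f((-3 + V(-5, 4))²) = 2*702*(-96 + 702) + (4 - ((-3 - 1)²)²) = 2*702*606 + (4 - ((-4)²)²) = 850824 + (4 - 1*16²) = 850824 + (4 - 1*256) = 850824 + (4 - 256) = 850824 - 252 = 850572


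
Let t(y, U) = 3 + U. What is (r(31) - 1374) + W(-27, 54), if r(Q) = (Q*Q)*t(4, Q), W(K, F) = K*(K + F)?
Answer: 30571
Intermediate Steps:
W(K, F) = K*(F + K)
r(Q) = Q²*(3 + Q) (r(Q) = (Q*Q)*(3 + Q) = Q²*(3 + Q))
(r(31) - 1374) + W(-27, 54) = (31²*(3 + 31) - 1374) - 27*(54 - 27) = (961*34 - 1374) - 27*27 = (32674 - 1374) - 729 = 31300 - 729 = 30571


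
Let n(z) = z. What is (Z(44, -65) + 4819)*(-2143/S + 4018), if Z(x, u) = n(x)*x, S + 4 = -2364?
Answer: 64285761085/2368 ≈ 2.7148e+7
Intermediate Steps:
S = -2368 (S = -4 - 2364 = -2368)
Z(x, u) = x**2 (Z(x, u) = x*x = x**2)
(Z(44, -65) + 4819)*(-2143/S + 4018) = (44**2 + 4819)*(-2143/(-2368) + 4018) = (1936 + 4819)*(-2143*(-1/2368) + 4018) = 6755*(2143/2368 + 4018) = 6755*(9516767/2368) = 64285761085/2368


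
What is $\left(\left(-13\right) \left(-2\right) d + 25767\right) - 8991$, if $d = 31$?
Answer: $17582$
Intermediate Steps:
$\left(\left(-13\right) \left(-2\right) d + 25767\right) - 8991 = \left(\left(-13\right) \left(-2\right) 31 + 25767\right) - 8991 = \left(26 \cdot 31 + 25767\right) - 8991 = \left(806 + 25767\right) - 8991 = 26573 - 8991 = 17582$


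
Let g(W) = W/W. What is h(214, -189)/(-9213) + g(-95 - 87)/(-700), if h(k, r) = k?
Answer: -159013/6449100 ≈ -0.024657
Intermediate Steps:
g(W) = 1
h(214, -189)/(-9213) + g(-95 - 87)/(-700) = 214/(-9213) + 1/(-700) = 214*(-1/9213) + 1*(-1/700) = -214/9213 - 1/700 = -159013/6449100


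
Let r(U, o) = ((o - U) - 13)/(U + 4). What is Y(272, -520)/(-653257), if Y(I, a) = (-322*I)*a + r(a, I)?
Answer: -23500538101/337080612 ≈ -69.718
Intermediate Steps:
r(U, o) = (-13 + o - U)/(4 + U)
Y(I, a) = (-13 + I - a)/(4 + a) - 322*I*a (Y(I, a) = (-322*I)*a + (-13 + I - a)/(4 + a) = -322*I*a + (-13 + I - a)/(4 + a) = (-13 + I - a)/(4 + a) - 322*I*a)
Y(272, -520)/(-653257) = ((-13 + 272 - 1*(-520) - 322*272*(-520)*(4 - 520))/(4 - 520))/(-653257) = ((-13 + 272 + 520 - 322*272*(-520)*(-516))/(-516))*(-1/653257) = -(-13 + 272 + 520 - 23500538880)/516*(-1/653257) = -1/516*(-23500538101)*(-1/653257) = (23500538101/516)*(-1/653257) = -23500538101/337080612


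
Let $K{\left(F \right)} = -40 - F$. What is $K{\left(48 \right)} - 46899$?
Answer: $-46987$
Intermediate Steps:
$K{\left(48 \right)} - 46899 = \left(-40 - 48\right) - 46899 = -88 - 46899 = -46987$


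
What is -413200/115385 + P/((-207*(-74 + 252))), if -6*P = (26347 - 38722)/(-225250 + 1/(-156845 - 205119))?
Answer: -41377052870294722615/11554432663965802857 ≈ -3.5811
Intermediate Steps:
P = -248850250/27177463667 (P = -(26347 - 38722)/(6*(-225250 + 1/(-156845 - 205119))) = -(-4125)/(2*(-225250 + 1/(-361964))) = -(-4125)/(2*(-225250 - 1/361964)) = -(-4125)/(2*(-81532391001/361964)) = -(-4125)*(-361964)/(2*81532391001) = -1/6*1493101500/27177463667 = -248850250/27177463667 ≈ -0.0091565)
-413200/115385 + P/((-207*(-74 + 252))) = -413200/115385 - 248850250*(-1/(207*(-74 + 252)))/27177463667 = -413200*1/115385 - 248850250/(27177463667*((-207*178))) = -82640/23077 - 248850250/27177463667/(-36846) = -82640/23077 - 248850250/27177463667*(-1/36846) = -82640/23077 + 124425125/500690413137141 = -41377052870294722615/11554432663965802857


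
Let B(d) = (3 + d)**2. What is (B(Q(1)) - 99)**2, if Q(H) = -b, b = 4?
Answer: 9604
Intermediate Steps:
Q(H) = -4 (Q(H) = -1*4 = -4)
(B(Q(1)) - 99)**2 = ((3 - 4)**2 - 99)**2 = ((-1)**2 - 99)**2 = (1 - 99)**2 = (-98)**2 = 9604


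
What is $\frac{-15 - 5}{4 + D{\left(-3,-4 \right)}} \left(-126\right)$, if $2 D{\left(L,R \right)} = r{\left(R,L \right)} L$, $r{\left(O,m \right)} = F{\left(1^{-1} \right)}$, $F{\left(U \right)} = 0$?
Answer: $630$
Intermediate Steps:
$r{\left(O,m \right)} = 0$
$D{\left(L,R \right)} = 0$ ($D{\left(L,R \right)} = \frac{0 L}{2} = \frac{1}{2} \cdot 0 = 0$)
$\frac{-15 - 5}{4 + D{\left(-3,-4 \right)}} \left(-126\right) = \frac{-15 - 5}{4 + 0} \left(-126\right) = - \frac{20}{4} \left(-126\right) = \left(-20\right) \frac{1}{4} \left(-126\right) = \left(-5\right) \left(-126\right) = 630$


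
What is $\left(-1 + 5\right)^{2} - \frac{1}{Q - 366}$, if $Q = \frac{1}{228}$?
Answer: $\frac{1335380}{83447} \approx 16.003$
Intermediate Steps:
$Q = \frac{1}{228} \approx 0.004386$
$\left(-1 + 5\right)^{2} - \frac{1}{Q - 366} = \left(-1 + 5\right)^{2} - \frac{1}{\frac{1}{228} - 366} = 4^{2} - \frac{1}{- \frac{83447}{228}} = 16 - - \frac{228}{83447} = 16 + \frac{228}{83447} = \frac{1335380}{83447}$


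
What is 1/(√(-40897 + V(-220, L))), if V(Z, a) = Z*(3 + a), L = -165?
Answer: -I*√5257/5257 ≈ -0.013792*I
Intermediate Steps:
1/(√(-40897 + V(-220, L))) = 1/(√(-40897 - 220*(3 - 165))) = 1/(√(-40897 - 220*(-162))) = 1/(√(-40897 + 35640)) = 1/(√(-5257)) = 1/(I*√5257) = -I*√5257/5257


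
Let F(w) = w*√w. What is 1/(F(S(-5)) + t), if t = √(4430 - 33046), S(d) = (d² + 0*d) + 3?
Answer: 1/(14*(4*√7 + I*√146)) ≈ 0.00293 - 0.0033453*I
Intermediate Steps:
S(d) = 3 + d² (S(d) = (d² + 0) + 3 = d² + 3 = 3 + d²)
F(w) = w^(3/2)
t = 14*I*√146 (t = √(-28616) = 14*I*√146 ≈ 169.16*I)
1/(F(S(-5)) + t) = 1/((3 + (-5)²)^(3/2) + 14*I*√146) = 1/((3 + 25)^(3/2) + 14*I*√146) = 1/(28^(3/2) + 14*I*√146) = 1/(56*√7 + 14*I*√146)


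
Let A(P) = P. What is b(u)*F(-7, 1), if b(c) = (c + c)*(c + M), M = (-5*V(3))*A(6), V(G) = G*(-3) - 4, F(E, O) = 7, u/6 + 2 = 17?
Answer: 604800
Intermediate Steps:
u = 90 (u = -12 + 6*17 = -12 + 102 = 90)
V(G) = -4 - 3*G (V(G) = -3*G - 4 = -4 - 3*G)
M = 390 (M = -5*(-4 - 3*3)*6 = -5*(-4 - 9)*6 = -5*(-13)*6 = 65*6 = 390)
b(c) = 2*c*(390 + c) (b(c) = (c + c)*(c + 390) = (2*c)*(390 + c) = 2*c*(390 + c))
b(u)*F(-7, 1) = (2*90*(390 + 90))*7 = (2*90*480)*7 = 86400*7 = 604800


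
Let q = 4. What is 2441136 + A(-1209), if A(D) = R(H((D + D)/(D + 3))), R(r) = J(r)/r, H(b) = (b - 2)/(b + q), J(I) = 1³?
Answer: 2442343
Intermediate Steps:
J(I) = 1
H(b) = (-2 + b)/(4 + b) (H(b) = (b - 2)/(b + 4) = (-2 + b)/(4 + b))
R(r) = 1/r
A(D) = (4 + 2*D/(3 + D))/(-2 + 2*D/(3 + D)) (A(D) = 1/((-2 + (D + D)/(D + 3))/(4 + (D + D)/(D + 3))) = 1/((-2 + (2*D)/(3 + D))/(4 + (2*D)/(3 + D))) = 1/((-2 + 2*D/(3 + D))/(4 + 2*D/(3 + D))) = (4 + 2*D/(3 + D))/(-2 + 2*D/(3 + D)))
2441136 + A(-1209) = 2441136 + (-2 - 1*(-1209)) = 2441136 + (-2 + 1209) = 2441136 + 1207 = 2442343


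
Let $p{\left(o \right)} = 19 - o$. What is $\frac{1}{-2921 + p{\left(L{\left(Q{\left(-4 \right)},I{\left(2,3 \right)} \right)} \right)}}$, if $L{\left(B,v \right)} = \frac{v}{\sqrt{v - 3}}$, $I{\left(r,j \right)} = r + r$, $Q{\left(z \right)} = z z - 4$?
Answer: $- \frac{1}{2906} \approx -0.00034412$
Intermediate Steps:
$Q{\left(z \right)} = -4 + z^{2}$ ($Q{\left(z \right)} = z^{2} - 4 = -4 + z^{2}$)
$I{\left(r,j \right)} = 2 r$
$L{\left(B,v \right)} = \frac{v}{\sqrt{-3 + v}}$
$\frac{1}{-2921 + p{\left(L{\left(Q{\left(-4 \right)},I{\left(2,3 \right)} \right)} \right)}} = \frac{1}{-2921 + \left(19 - \frac{2 \cdot 2}{\sqrt{-3 + 2 \cdot 2}}\right)} = \frac{1}{-2921 + \left(19 - \frac{4}{\sqrt{-3 + 4}}\right)} = \frac{1}{-2921 + \left(19 - 4 \frac{1}{\sqrt{1}}\right)} = \frac{1}{-2921 + \left(19 - 4 \cdot 1\right)} = \frac{1}{-2921 + \left(19 - 4\right)} = \frac{1}{-2921 + 15} = \frac{1}{-2906} = - \frac{1}{2906}$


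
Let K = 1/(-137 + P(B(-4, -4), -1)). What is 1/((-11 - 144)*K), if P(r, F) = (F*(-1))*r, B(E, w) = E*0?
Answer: 137/155 ≈ 0.88387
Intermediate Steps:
B(E, w) = 0
P(r, F) = -F*r (P(r, F) = (-F)*r = -F*r)
K = -1/137 (K = 1/(-137 - 1*(-1)*0) = 1/(-137 + 0) = 1/(-137) = -1/137 ≈ -0.0072993)
1/((-11 - 144)*K) = 1/((-11 - 144)*(-1/137)) = 1/(-155*(-1/137)) = 1/(155/137) = 137/155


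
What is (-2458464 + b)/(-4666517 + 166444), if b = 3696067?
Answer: -1237603/4500073 ≈ -0.27502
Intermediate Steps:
(-2458464 + b)/(-4666517 + 166444) = (-2458464 + 3696067)/(-4666517 + 166444) = 1237603/(-4500073) = 1237603*(-1/4500073) = -1237603/4500073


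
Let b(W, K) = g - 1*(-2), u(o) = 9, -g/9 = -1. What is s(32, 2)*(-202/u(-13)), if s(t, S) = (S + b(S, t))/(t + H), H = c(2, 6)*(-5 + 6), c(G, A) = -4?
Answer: -1313/126 ≈ -10.421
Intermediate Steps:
g = 9 (g = -9*(-1) = 9)
b(W, K) = 11 (b(W, K) = 9 - 1*(-2) = 9 + 2 = 11)
H = -4 (H = -4*(-5 + 6) = -4*1 = -4)
s(t, S) = (11 + S)/(-4 + t) (s(t, S) = (S + 11)/(t - 4) = (11 + S)/(-4 + t))
s(32, 2)*(-202/u(-13)) = ((11 + 2)/(-4 + 32))*(-202/9) = (13/28)*(-202*⅑) = ((1/28)*13)*(-202/9) = (13/28)*(-202/9) = -1313/126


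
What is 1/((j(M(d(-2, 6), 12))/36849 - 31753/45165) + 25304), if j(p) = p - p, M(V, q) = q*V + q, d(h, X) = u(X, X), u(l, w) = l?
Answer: 45165/1142823407 ≈ 3.9521e-5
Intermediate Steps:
d(h, X) = X
M(V, q) = q + V*q (M(V, q) = V*q + q = q + V*q)
j(p) = 0
1/((j(M(d(-2, 6), 12))/36849 - 31753/45165) + 25304) = 1/((0/36849 - 31753/45165) + 25304) = 1/((0*(1/36849) - 31753*1/45165) + 25304) = 1/((0 - 31753/45165) + 25304) = 1/(-31753/45165 + 25304) = 1/(1142823407/45165) = 45165/1142823407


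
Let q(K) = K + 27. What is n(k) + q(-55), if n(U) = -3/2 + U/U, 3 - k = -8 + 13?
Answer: -57/2 ≈ -28.500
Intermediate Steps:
q(K) = 27 + K
k = -2 (k = 3 - (-8 + 13) = 3 - 1*5 = 3 - 5 = -2)
n(U) = -½ (n(U) = -3*½ + 1 = -3/2 + 1 = -½)
n(k) + q(-55) = -½ + (27 - 55) = -½ - 28 = -57/2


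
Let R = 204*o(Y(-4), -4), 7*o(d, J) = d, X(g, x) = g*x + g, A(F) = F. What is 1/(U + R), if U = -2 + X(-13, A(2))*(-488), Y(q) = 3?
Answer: 7/133822 ≈ 5.2308e-5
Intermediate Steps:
X(g, x) = g + g*x
o(d, J) = d/7
U = 19030 (U = -2 - 13*(1 + 2)*(-488) = -2 - 13*3*(-488) = -2 - 39*(-488) = -2 + 19032 = 19030)
R = 612/7 (R = 204*((1/7)*3) = 204*(3/7) = 612/7 ≈ 87.429)
1/(U + R) = 1/(19030 + 612/7) = 1/(133822/7) = 7/133822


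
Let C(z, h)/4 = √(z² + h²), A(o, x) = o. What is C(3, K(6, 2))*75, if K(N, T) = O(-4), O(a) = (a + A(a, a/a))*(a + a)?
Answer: 300*√4105 ≈ 19221.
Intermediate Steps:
O(a) = 4*a² (O(a) = (a + a)*(a + a) = (2*a)*(2*a) = 4*a²)
K(N, T) = 64 (K(N, T) = 4*(-4)² = 4*16 = 64)
C(z, h) = 4*√(h² + z²) (C(z, h) = 4*√(z² + h²) = 4*√(h² + z²))
C(3, K(6, 2))*75 = (4*√(64² + 3²))*75 = (4*√(4096 + 9))*75 = (4*√4105)*75 = 300*√4105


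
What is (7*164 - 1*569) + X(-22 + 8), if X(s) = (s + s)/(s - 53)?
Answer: 38821/67 ≈ 579.42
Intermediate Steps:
X(s) = 2*s/(-53 + s) (X(s) = (2*s)/(-53 + s) = 2*s/(-53 + s))
(7*164 - 1*569) + X(-22 + 8) = (7*164 - 1*569) + 2*(-22 + 8)/(-53 + (-22 + 8)) = (1148 - 569) + 2*(-14)/(-53 - 14) = 579 + 2*(-14)/(-67) = 579 + 2*(-14)*(-1/67) = 579 + 28/67 = 38821/67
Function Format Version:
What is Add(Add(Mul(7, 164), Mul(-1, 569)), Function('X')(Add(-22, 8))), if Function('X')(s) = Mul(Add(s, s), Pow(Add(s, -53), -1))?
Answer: Rational(38821, 67) ≈ 579.42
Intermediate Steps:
Function('X')(s) = Mul(2, s, Pow(Add(-53, s), -1)) (Function('X')(s) = Mul(Mul(2, s), Pow(Add(-53, s), -1)) = Mul(2, s, Pow(Add(-53, s), -1)))
Add(Add(Mul(7, 164), Mul(-1, 569)), Function('X')(Add(-22, 8))) = Add(Add(Mul(7, 164), Mul(-1, 569)), Mul(2, Add(-22, 8), Pow(Add(-53, Add(-22, 8)), -1))) = Add(Add(1148, -569), Mul(2, -14, Pow(Add(-53, -14), -1))) = Add(579, Mul(2, -14, Pow(-67, -1))) = Add(579, Mul(2, -14, Rational(-1, 67))) = Add(579, Rational(28, 67)) = Rational(38821, 67)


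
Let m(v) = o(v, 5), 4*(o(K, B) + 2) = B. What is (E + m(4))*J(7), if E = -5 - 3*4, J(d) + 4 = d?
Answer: -213/4 ≈ -53.250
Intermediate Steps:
o(K, B) = -2 + B/4
m(v) = -3/4 (m(v) = -2 + (1/4)*5 = -2 + 5/4 = -3/4)
J(d) = -4 + d
E = -17 (E = -5 - 12 = -17)
(E + m(4))*J(7) = (-17 - 3/4)*(-4 + 7) = -71/4*3 = -213/4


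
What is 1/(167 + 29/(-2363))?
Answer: 2363/394592 ≈ 0.0059885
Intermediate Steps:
1/(167 + 29/(-2363)) = 1/(167 + 29*(-1/2363)) = 1/(167 - 29/2363) = 1/(394592/2363) = 2363/394592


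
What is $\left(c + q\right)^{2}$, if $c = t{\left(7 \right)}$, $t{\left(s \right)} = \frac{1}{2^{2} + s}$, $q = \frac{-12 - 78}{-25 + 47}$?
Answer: $16$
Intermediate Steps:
$q = - \frac{45}{11}$ ($q = - \frac{90}{22} = \left(-90\right) \frac{1}{22} = - \frac{45}{11} \approx -4.0909$)
$t{\left(s \right)} = \frac{1}{4 + s}$
$c = \frac{1}{11}$ ($c = \frac{1}{4 + 7} = \frac{1}{11} \approx 0.090909$)
$\left(c + q\right)^{2} = \left(\frac{1}{11} - \frac{45}{11}\right)^{2} = \left(-4\right)^{2} = 16$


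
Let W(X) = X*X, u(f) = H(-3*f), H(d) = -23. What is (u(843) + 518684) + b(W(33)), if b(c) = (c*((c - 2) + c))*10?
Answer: 24215301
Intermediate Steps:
u(f) = -23
W(X) = X²
b(c) = 10*c*(-2 + 2*c) (b(c) = (c*((-2 + c) + c))*10 = (c*(-2 + 2*c))*10 = 10*c*(-2 + 2*c))
(u(843) + 518684) + b(W(33)) = (-23 + 518684) + 20*33²*(-1 + 33²) = 518661 + 20*1089*(-1 + 1089) = 518661 + 20*1089*1088 = 518661 + 23696640 = 24215301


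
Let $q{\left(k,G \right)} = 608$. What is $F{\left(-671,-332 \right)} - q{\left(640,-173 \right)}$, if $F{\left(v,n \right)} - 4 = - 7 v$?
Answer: $4093$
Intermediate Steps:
$F{\left(v,n \right)} = 4 - 7 v$
$F{\left(-671,-332 \right)} - q{\left(640,-173 \right)} = \left(4 - -4697\right) - 608 = \left(4 + 4697\right) - 608 = 4701 - 608 = 4093$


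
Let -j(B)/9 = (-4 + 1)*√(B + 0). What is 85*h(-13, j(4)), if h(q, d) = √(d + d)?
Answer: 510*√3 ≈ 883.35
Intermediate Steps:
j(B) = 27*√B (j(B) = -9*(-4 + 1)*√(B + 0) = -(-27)*√B = 27*√B)
h(q, d) = √2*√d (h(q, d) = √(2*d) = √2*√d)
85*h(-13, j(4)) = 85*(√2*√(27*√4)) = 85*(√2*√(27*2)) = 85*(√2*√54) = 85*(√2*(3*√6)) = 85*(6*√3) = 510*√3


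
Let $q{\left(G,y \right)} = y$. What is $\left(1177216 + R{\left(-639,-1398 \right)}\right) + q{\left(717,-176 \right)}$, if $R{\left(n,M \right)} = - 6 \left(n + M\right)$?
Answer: $1189262$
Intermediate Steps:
$R{\left(n,M \right)} = - 6 M - 6 n$ ($R{\left(n,M \right)} = - 6 \left(M + n\right) = - 6 M - 6 n$)
$\left(1177216 + R{\left(-639,-1398 \right)}\right) + q{\left(717,-176 \right)} = \left(1177216 - -12222\right) - 176 = \left(1177216 + \left(8388 + 3834\right)\right) - 176 = \left(1177216 + 12222\right) - 176 = 1189438 - 176 = 1189262$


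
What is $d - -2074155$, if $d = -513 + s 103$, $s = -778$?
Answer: $1993508$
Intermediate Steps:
$d = -80647$ ($d = -513 - 80134 = -80647$)
$d - -2074155 = -80647 - -2074155 = -80647 + 2074155 = 1993508$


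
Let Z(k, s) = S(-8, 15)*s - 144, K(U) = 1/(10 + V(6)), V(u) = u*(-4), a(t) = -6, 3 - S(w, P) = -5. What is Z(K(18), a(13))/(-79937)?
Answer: 192/79937 ≈ 0.0024019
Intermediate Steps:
S(w, P) = 8 (S(w, P) = 3 - 1*(-5) = 3 + 5 = 8)
V(u) = -4*u
K(U) = -1/14 (K(U) = 1/(10 - 4*6) = 1/(10 - 24) = 1/(-14) = -1/14)
Z(k, s) = -144 + 8*s (Z(k, s) = 8*s - 144 = -144 + 8*s)
Z(K(18), a(13))/(-79937) = (-144 + 8*(-6))/(-79937) = (-144 - 48)*(-1/79937) = -192*(-1/79937) = 192/79937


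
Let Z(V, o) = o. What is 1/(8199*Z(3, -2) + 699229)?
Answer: 1/682831 ≈ 1.4645e-6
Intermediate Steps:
1/(8199*Z(3, -2) + 699229) = 1/(8199*(-2) + 699229) = 1/(-16398 + 699229) = 1/682831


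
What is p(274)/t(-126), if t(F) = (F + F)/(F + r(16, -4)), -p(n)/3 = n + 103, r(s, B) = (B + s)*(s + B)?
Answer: 1131/14 ≈ 80.786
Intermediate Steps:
r(s, B) = (B + s)**2 (r(s, B) = (B + s)*(B + s) = (B + s)**2)
p(n) = -309 - 3*n (p(n) = -3*(n + 103) = -3*(103 + n) = -309 - 3*n)
t(F) = 2*F/(144 + F) (t(F) = (F + F)/(F + (-4 + 16)**2) = (2*F)/(F + 12**2) = (2*F)/(F + 144) = (2*F)/(144 + F) = 2*F/(144 + F))
p(274)/t(-126) = (-309 - 3*274)/((2*(-126)/(144 - 126))) = (-309 - 822)/((2*(-126)/18)) = -1131/(2*(-126)*(1/18)) = -1131/(-14) = -1131*(-1/14) = 1131/14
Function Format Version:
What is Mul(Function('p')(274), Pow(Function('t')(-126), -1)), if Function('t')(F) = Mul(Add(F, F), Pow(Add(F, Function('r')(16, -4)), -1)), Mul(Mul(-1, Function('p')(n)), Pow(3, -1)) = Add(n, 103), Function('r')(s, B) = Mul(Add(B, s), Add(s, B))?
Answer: Rational(1131, 14) ≈ 80.786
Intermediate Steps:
Function('r')(s, B) = Pow(Add(B, s), 2) (Function('r')(s, B) = Mul(Add(B, s), Add(B, s)) = Pow(Add(B, s), 2))
Function('p')(n) = Add(-309, Mul(-3, n)) (Function('p')(n) = Mul(-3, Add(n, 103)) = Mul(-3, Add(103, n)) = Add(-309, Mul(-3, n)))
Function('t')(F) = Mul(2, F, Pow(Add(144, F), -1)) (Function('t')(F) = Mul(Add(F, F), Pow(Add(F, Pow(Add(-4, 16), 2)), -1)) = Mul(Mul(2, F), Pow(Add(F, Pow(12, 2)), -1)) = Mul(Mul(2, F), Pow(Add(F, 144), -1)) = Mul(Mul(2, F), Pow(Add(144, F), -1)) = Mul(2, F, Pow(Add(144, F), -1)))
Mul(Function('p')(274), Pow(Function('t')(-126), -1)) = Mul(Add(-309, Mul(-3, 274)), Pow(Mul(2, -126, Pow(Add(144, -126), -1)), -1)) = Mul(Add(-309, -822), Pow(Mul(2, -126, Pow(18, -1)), -1)) = Mul(-1131, Pow(Mul(2, -126, Rational(1, 18)), -1)) = Mul(-1131, Pow(-14, -1)) = Mul(-1131, Rational(-1, 14)) = Rational(1131, 14)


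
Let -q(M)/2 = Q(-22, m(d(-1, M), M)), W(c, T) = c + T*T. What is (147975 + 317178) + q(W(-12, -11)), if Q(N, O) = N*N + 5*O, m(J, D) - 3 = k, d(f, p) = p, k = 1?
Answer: 464145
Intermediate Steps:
m(J, D) = 4 (m(J, D) = 3 + 1 = 4)
W(c, T) = c + T²
Q(N, O) = N² + 5*O
q(M) = -1008 (q(M) = -2*((-22)² + 5*4) = -2*(484 + 20) = -2*504 = -1008)
(147975 + 317178) + q(W(-12, -11)) = (147975 + 317178) - 1008 = 465153 - 1008 = 464145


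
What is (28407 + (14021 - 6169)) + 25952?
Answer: 62211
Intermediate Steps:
(28407 + (14021 - 6169)) + 25952 = (28407 + 7852) + 25952 = 36259 + 25952 = 62211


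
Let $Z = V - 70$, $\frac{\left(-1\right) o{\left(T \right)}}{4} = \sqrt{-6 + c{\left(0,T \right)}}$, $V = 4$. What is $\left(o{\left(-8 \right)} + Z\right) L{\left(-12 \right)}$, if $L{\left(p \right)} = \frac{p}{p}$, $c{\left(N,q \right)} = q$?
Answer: $-66 - 4 i \sqrt{14} \approx -66.0 - 14.967 i$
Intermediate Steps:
$o{\left(T \right)} = - 4 \sqrt{-6 + T}$
$Z = -66$ ($Z = 4 - 70 = -66$)
$L{\left(p \right)} = 1$
$\left(o{\left(-8 \right)} + Z\right) L{\left(-12 \right)} = \left(- 4 \sqrt{-6 - 8} - 66\right) 1 = \left(- 4 \sqrt{-14} - 66\right) 1 = \left(- 4 i \sqrt{14} - 66\right) 1 = \left(-66 - 4 i \sqrt{14}\right) 1 = -66 - 4 i \sqrt{14}$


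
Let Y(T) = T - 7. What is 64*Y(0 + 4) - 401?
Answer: -593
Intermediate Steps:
Y(T) = -7 + T
64*Y(0 + 4) - 401 = 64*(-7 + (0 + 4)) - 401 = 64*(-7 + 4) - 401 = 64*(-3) - 401 = -192 - 401 = -593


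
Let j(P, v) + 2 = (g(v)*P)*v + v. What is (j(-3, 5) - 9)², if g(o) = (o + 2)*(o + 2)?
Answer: 549081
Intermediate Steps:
g(o) = (2 + o)² (g(o) = (2 + o)*(2 + o) = (2 + o)²)
j(P, v) = -2 + v + P*v*(2 + v)² (j(P, v) = -2 + (((2 + v)²*P)*v + v) = -2 + ((P*(2 + v)²)*v + v) = -2 + (P*v*(2 + v)² + v) = -2 + (v + P*v*(2 + v)²) = -2 + v + P*v*(2 + v)²)
(j(-3, 5) - 9)² = ((-2 + 5 - 3*5*(2 + 5)²) - 9)² = ((-2 + 5 - 3*5*7²) - 9)² = ((-2 + 5 - 3*5*49) - 9)² = ((-2 + 5 - 735) - 9)² = (-732 - 9)² = (-741)² = 549081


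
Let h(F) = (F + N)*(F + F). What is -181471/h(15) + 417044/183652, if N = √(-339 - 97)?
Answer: -8194044981/60696986 + 181471*I*√109/9915 ≈ -135.0 + 191.09*I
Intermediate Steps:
N = 2*I*√109 (N = √(-436) = 2*I*√109 ≈ 20.881*I)
h(F) = 2*F*(F + 2*I*√109) (h(F) = (F + 2*I*√109)*(F + F) = (F + 2*I*√109)*(2*F) = 2*F*(F + 2*I*√109))
-181471/h(15) + 417044/183652 = -181471*1/(30*(15 + 2*I*√109)) + 417044/183652 = -181471/(450 + 60*I*√109) + 417044*(1/183652) = -181471/(450 + 60*I*√109) + 104261/45913 = 104261/45913 - 181471/(450 + 60*I*√109)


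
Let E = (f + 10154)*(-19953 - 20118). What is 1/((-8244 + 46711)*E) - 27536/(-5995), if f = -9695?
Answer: 1771084782471343/385591707979335 ≈ 4.5932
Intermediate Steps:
E = -18392589 (E = (-9695 + 10154)*(-19953 - 20118) = 459*(-40071) = -18392589)
1/((-8244 + 46711)*E) - 27536/(-5995) = 1/((-8244 + 46711)*(-18392589)) - 27536/(-5995) = -1/18392589/38467 - 27536*(-1/5995) = (1/38467)*(-1/18392589) + 27536/5995 = -1/707507721063 + 27536/5995 = 1771084782471343/385591707979335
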